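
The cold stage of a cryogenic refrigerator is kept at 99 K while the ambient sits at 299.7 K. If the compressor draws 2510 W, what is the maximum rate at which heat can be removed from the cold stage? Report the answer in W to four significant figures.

1238 W

The reservoir spacing is ΔT = 299.7 − 99 = 200.7 K.
COP_Carnot = T_C/ΔT = 99.00/200.7 = 0.4933.
Q̇_max = COP_Carnot × Ẇ = 0.4933 × 2510 W = 1238 W.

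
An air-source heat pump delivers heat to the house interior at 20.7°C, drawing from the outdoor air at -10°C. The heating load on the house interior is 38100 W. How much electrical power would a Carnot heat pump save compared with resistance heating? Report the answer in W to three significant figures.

34100 W

In absolute terms T_C = 263.15 K and T_H = 293.85 K, so ΔT = 30.70 K.
COP_Carnot = T_H/ΔT = 293.85/30.70 = 9.572.
Resistance heating needs Ẇ_res = Q̇_H = 38100 W; the reversible heat pump needs only Ẇ_hp = Q̇_H/COP = 3981 W.
Saving = 38100 − 3981 = 34120 W.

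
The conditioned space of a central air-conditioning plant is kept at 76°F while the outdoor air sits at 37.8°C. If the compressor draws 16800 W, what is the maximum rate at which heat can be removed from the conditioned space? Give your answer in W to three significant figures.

374000 W

In absolute terms T_C = 297.59 K and T_H = 310.95 K, so ΔT = 13.36 K.
COP_Carnot = T_C/ΔT = 297.59/13.36 = 22.28.
Q̇_max = COP_Carnot × Ẇ = 22.28 × 16800 W = 374300 W.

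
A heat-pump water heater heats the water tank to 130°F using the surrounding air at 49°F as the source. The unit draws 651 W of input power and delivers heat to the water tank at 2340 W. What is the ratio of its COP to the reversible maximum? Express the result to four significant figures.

0.4938

COP_actual = Q̇_H/Ẇ = 2340/651.0 = 3.594.
In absolute terms T_C = 282.59 K and T_H = 327.59 K, so ΔT = 45.00 K.
COP_Carnot = T_H/ΔT = 327.59/45.00 = 7.280.
η_II = COP_actual/COP_Carnot = 3.594/7.280 = 0.4938.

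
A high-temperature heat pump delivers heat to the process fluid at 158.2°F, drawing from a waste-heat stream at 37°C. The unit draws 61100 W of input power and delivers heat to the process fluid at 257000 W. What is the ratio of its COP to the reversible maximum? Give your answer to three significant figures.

0.406

COP_actual = Q̇_H/Ẇ = 257000/61100 = 4.206.
In absolute terms T_C = 310.15 K and T_H = 343.26 K, so ΔT = 33.11 K.
COP_Carnot = T_H/ΔT = 343.26/33.11 = 10.37.
η_II = COP_actual/COP_Carnot = 4.206/10.37 = 0.4057.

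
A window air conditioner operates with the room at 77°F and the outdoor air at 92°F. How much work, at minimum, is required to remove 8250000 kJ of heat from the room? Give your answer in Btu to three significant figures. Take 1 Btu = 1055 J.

In absolute terms T_C = 298.15 K and T_H = 306.48 K, so ΔT = 8.333 K.
The reversible limit is COP_R = T_C/ΔT = 35.78, so W_min = Q_C/COP = Q_C·ΔT/T_C.
W_min = 8250000 × 8.333/298.15 = 230600 kJ = 218600 Btu.

219000 Btu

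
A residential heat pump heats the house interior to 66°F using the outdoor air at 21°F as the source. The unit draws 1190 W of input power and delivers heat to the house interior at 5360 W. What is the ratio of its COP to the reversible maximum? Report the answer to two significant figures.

COP_actual = Q̇_H/Ẇ = 5360/1190 = 4.504.
In absolute terms T_C = 267.04 K and T_H = 292.04 K, so ΔT = 25.00 K.
COP_Carnot = T_H/ΔT = 292.04/25.00 = 11.68.
η_II = COP_actual/COP_Carnot = 4.504/11.68 = 0.3856.

0.39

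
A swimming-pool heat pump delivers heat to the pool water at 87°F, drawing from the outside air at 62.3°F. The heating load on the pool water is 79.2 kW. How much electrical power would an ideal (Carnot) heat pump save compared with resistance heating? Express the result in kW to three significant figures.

75.6 kW

In absolute terms T_C = 289.98 K and T_H = 303.71 K, so ΔT = 13.72 K.
COP_Carnot = T_H/ΔT = 303.71/13.72 = 22.13.
Resistance heating needs Ẇ_res = Q̇_H = 79.20 kW; the reversible heat pump needs only Ẇ_hp = Q̇_H/COP = 3.578 kW.
Saving = 79.20 − 3.578 = 75.62 kW.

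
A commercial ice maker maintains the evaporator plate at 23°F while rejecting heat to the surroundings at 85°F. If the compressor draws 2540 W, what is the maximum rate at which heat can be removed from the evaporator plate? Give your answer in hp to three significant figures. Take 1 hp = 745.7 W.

26.5 hp

In absolute terms T_C = 268.15 K and T_H = 302.59 K, so ΔT = 34.44 K.
COP_Carnot = T_C/ΔT = 268.15/34.44 = 7.785.
Q̇_max = COP_Carnot × Ẇ = 7.785 × 2540 W = 19770 W = 26.52 hp.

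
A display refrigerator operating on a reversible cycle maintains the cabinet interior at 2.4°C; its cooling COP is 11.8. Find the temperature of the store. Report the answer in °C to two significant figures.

COP_R = T_C/(T_H − T_C) gives T_H − T_C = T_C/COP.
With T_C = 275.55 K, T_H = 275.55 × (1 + 1/11.8) = 298.90 K.
Converting, 298.90 K = 25.75°C.

26 °C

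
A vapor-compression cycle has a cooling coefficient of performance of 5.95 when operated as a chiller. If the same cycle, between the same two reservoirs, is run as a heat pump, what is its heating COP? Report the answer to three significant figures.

6.95

The first law on one cycle gives Q_H = Q_C + W, so Q_H/W = Q_C/W + 1.
COP_HP = COP_R + 1 = 5.95 + 1 = 6.95.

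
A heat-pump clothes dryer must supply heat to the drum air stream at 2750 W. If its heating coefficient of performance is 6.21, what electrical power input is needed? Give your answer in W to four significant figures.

Ẇ = Q̇_H/COP_HP = 2750/6.21 = 442.8 W.

442.8 W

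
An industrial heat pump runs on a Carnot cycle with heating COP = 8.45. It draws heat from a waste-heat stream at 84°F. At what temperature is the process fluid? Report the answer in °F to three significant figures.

COP_HP = T_H/(T_H − T_C) rearranges to T_H = COP·T_C/(COP − 1).
With T_C = 302.04 K, T_H = 8.45 × 302.04/7.450 = 342.58 K.
Converting, 342.58 K = 156.98°F.

157 °F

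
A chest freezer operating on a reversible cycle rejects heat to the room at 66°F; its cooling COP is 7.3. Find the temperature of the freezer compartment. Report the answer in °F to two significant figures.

2.7 °F

For a Carnot refrigerator COP_R = T_C/(T_H − T_C), so T_C = COP·T_H/(1 + COP).
With T_H = 292.04 K, T_C = 7.3 × 292.04/8.300 = 256.85 K.
Converting, 256.85 K = 2.67°F.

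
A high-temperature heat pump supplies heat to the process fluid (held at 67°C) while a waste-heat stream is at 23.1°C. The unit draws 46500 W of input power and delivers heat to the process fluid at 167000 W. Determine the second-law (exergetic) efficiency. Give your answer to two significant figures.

0.46

COP_actual = Q̇_H/Ẇ = 167000/46500 = 3.591.
In absolute terms T_C = 296.25 K and T_H = 340.15 K, so ΔT = 43.90 K.
COP_Carnot = T_H/ΔT = 340.15/43.90 = 7.748.
η_II = COP_actual/COP_Carnot = 3.591/7.748 = 0.4635.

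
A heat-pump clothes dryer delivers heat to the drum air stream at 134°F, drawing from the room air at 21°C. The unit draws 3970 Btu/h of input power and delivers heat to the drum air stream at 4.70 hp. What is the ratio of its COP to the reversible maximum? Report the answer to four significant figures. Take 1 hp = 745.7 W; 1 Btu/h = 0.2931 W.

0.3257

Converting, Q̇_H = 4.700 hp = 11960 Btu/h, so COP_actual = Q̇_H/Ẇ = 11960/3970 = 3.012.
In absolute terms T_C = 294.15 K and T_H = 329.82 K, so ΔT = 35.67 K.
COP_Carnot = T_H/ΔT = 329.82/35.67 = 9.247.
η_II = COP_actual/COP_Carnot = 3.012/9.247 = 0.3257.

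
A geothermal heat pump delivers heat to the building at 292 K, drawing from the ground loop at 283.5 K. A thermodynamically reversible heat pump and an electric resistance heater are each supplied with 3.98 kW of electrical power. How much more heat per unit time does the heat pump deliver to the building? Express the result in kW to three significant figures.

The reservoir spacing is ΔT = 292 − 283.5 = 8.500 K.
COP_Carnot = T_H/ΔT = 292.00/8.500 = 34.35.
The heat pump delivers Q̇_H = COP × Ẇ = 136.7 kW; the resistance heater delivers Ẇ = 3.980 kW.
Extra = (COP − 1)·Ẇ = 132.7 kW.

133 kW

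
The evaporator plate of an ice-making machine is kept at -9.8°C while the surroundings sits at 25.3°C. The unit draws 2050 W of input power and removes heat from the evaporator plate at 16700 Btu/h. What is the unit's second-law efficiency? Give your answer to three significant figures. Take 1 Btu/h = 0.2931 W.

0.318

Converting, Q̇_C = 16700 Btu/h = 4895 W, so COP_actual = Q̇_C/Ẇ = 4895/2050 = 2.388.
In absolute terms T_C = 263.35 K and T_H = 298.45 K, so ΔT = 35.10 K.
COP_Carnot = T_C/ΔT = 263.35/35.10 = 7.503.
η_II = COP_actual/COP_Carnot = 2.388/7.503 = 0.3182.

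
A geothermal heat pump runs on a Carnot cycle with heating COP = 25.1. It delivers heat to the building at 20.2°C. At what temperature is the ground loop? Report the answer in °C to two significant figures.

8.5 °C

COP_HP = T_H/(T_H − T_C) gives T_H − T_C = T_H/COP.
With T_H = 293.35 K, T_C = 293.35 × (1 − 1/25.1) = 281.66 K.
Converting, 281.66 K = 8.51°C.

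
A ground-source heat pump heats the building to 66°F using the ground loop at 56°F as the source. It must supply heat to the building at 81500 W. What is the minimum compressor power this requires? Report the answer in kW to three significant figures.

In absolute terms T_C = 286.48 K and T_H = 292.04 K, so ΔT = 5.556 K.
COP_Carnot = T_H/ΔT = 292.04/5.556 = 52.57.
Ẇ_min = Q̇/COP_Carnot = 81500/52.57 = 1550 W = 1.550 kW.

1.55 kW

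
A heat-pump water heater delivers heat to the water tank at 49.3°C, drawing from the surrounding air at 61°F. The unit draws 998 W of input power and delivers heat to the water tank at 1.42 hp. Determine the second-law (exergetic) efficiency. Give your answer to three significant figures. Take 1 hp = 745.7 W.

Converting, Q̇_H = 1.420 hp = 1059 W, so COP_actual = Q̇_H/Ẇ = 1059/998.0 = 1.061.
In absolute terms T_C = 289.26 K and T_H = 322.45 K, so ΔT = 33.19 K.
COP_Carnot = T_H/ΔT = 322.45/33.19 = 9.716.
η_II = COP_actual/COP_Carnot = 1.061/9.716 = 0.1092.

0.109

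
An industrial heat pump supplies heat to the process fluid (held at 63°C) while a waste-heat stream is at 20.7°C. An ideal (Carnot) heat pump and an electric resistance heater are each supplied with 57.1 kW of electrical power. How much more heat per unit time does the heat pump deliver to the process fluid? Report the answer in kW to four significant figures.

396.7 kW

In absolute terms T_C = 293.85 K and T_H = 336.15 K, so ΔT = 42.30 K.
COP_Carnot = T_H/ΔT = 336.15/42.30 = 7.947.
The heat pump delivers Q̇_H = COP × Ẇ = 453.8 kW; the resistance heater delivers Ẇ = 57.10 kW.
Extra = (COP − 1)·Ẇ = 396.7 kW.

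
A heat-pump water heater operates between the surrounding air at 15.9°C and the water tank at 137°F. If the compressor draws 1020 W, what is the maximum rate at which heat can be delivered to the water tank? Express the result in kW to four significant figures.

In absolute terms T_C = 289.05 K and T_H = 331.48 K, so ΔT = 42.43 K.
COP_Carnot = T_H/ΔT = 331.48/42.43 = 7.812.
Q̇_max = COP_Carnot × Ẇ = 7.812 × 1020 W = 7968 W = 7.968 kW.

7.968 kW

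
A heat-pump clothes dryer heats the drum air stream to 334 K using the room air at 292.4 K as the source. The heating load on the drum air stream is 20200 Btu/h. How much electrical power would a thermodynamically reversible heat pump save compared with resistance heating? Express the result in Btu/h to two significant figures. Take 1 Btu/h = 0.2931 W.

18000 Btu/h

The reservoir spacing is ΔT = 334 − 292.4 = 41.60 K.
COP_Carnot = T_H/ΔT = 334.00/41.60 = 8.029.
Resistance heating needs Ẇ_res = Q̇_H = 20200 Btu/h; the reversible heat pump needs only Ẇ_hp = Q̇_H/COP = 2516 Btu/h.
Saving = 20200 − 2516 = 17680 Btu/h.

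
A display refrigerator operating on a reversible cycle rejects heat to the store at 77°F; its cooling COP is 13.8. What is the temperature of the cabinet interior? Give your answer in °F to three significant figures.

For a Carnot refrigerator COP_R = T_C/(T_H − T_C), so T_C = COP·T_H/(1 + COP).
With T_H = 298.15 K, T_C = 13.8 × 298.15/14.80 = 278.00 K.
Converting, 278.00 K = 40.74°F.

40.7 °F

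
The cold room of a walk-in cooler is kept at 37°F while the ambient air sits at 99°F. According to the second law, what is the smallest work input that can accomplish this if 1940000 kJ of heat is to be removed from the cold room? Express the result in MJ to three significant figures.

In absolute terms T_C = 275.93 K and T_H = 310.37 K, so ΔT = 34.44 K.
The reversible limit is COP_R = T_C/ΔT = 8.011, so W_min = Q_C/COP = Q_C·ΔT/T_C.
W_min = 1940000 × 34.44/275.93 = 242200 kJ = 242.2 MJ.

242 MJ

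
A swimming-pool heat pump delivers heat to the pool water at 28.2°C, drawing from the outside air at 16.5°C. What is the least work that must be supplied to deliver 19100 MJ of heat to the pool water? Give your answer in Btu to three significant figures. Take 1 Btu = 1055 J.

In absolute terms T_C = 289.65 K and T_H = 301.35 K, so ΔT = 11.70 K.
The reversible limit is COP_HP = T_H/ΔT = 25.76, so W_min = Q_H/COP = Q_H·ΔT/T_H.
W_min = 19100 × 11.70/301.35 = 741.6 MJ = 702900 Btu.

703000 Btu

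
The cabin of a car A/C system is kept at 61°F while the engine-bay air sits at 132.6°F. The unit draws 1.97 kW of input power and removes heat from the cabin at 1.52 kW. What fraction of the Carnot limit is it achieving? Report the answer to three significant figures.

0.106

COP_actual = Q̇_C/Ẇ = 1.520/1.970 = 0.7716.
In absolute terms T_C = 289.26 K and T_H = 329.04 K, so ΔT = 39.78 K.
COP_Carnot = T_C/ΔT = 289.26/39.78 = 7.272.
η_II = COP_actual/COP_Carnot = 0.7716/7.272 = 0.1061.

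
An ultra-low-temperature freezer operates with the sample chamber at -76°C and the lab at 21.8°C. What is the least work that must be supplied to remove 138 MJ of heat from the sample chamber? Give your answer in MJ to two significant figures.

68 MJ

In absolute terms T_C = 197.15 K and T_H = 294.95 K, so ΔT = 97.80 K.
The reversible limit is COP_R = T_C/ΔT = 2.016, so W_min = Q_C/COP = Q_C·ΔT/T_C.
W_min = 138.0 × 97.80/197.15 = 68.46 MJ.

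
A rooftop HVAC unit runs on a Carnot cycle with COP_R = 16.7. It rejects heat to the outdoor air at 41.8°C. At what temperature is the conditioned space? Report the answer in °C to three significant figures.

24.0 °C

For a Carnot refrigerator COP_R = T_C/(T_H − T_C), so T_C = COP·T_H/(1 + COP).
With T_H = 314.95 K, T_C = 16.7 × 314.95/17.70 = 297.16 K.
Converting, 297.16 K = 24.01°C.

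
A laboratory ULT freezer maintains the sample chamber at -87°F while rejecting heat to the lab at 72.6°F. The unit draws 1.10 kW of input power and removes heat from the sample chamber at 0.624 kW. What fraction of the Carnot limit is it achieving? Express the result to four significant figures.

0.2429

COP_actual = Q̇_C/Ẇ = 0.6240/1.100 = 0.5673.
In absolute terms T_C = 207.04 K and T_H = 295.71 K, so ΔT = 88.67 K.
COP_Carnot = T_C/ΔT = 207.04/88.67 = 2.335.
η_II = COP_actual/COP_Carnot = 0.5673/2.335 = 0.2429.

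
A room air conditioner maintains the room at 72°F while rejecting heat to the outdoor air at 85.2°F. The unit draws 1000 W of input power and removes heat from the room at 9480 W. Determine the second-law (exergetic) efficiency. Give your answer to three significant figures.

0.235

COP_actual = Q̇_C/Ẇ = 9480/1000 = 9.480.
In absolute terms T_C = 295.37 K and T_H = 302.71 K, so ΔT = 7.333 K.
COP_Carnot = T_C/ΔT = 295.37/7.333 = 40.28.
η_II = COP_actual/COP_Carnot = 9.480/40.28 = 0.2354.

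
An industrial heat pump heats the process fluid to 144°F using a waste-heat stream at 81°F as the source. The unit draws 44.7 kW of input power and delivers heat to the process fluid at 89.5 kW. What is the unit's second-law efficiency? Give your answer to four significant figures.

COP_actual = Q̇_H/Ẇ = 89.50/44.70 = 2.002.
In absolute terms T_C = 300.37 K and T_H = 335.37 K, so ΔT = 35.00 K.
COP_Carnot = T_H/ΔT = 335.37/35.00 = 9.582.
η_II = COP_actual/COP_Carnot = 2.002/9.582 = 0.2090.

0.2090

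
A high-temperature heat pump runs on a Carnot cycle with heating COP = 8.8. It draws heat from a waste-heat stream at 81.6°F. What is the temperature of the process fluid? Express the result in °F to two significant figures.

COP_HP = T_H/(T_H − T_C) rearranges to T_H = COP·T_C/(COP − 1).
With T_C = 300.71 K, T_H = 8.8 × 300.71/7.800 = 339.26 K.
Converting, 339.26 K = 150.99°F.

150 °F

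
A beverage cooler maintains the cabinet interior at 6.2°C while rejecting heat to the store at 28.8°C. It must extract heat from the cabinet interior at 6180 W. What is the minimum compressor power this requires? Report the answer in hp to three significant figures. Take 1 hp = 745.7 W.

In absolute terms T_C = 279.35 K and T_H = 301.95 K, so ΔT = 22.60 K.
COP_Carnot = T_C/ΔT = 279.35/22.60 = 12.36.
Ẇ_min = Q̇/COP_Carnot = 6180/12.36 = 500.0 W = 0.6705 hp.

0.670 hp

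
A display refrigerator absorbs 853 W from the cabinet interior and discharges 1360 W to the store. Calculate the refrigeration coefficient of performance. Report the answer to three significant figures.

The first law gives Q̇_H = Q̇_C + Ẇ, so the three rates are Q̇_C = 853.0, Q̇_H = 1360, Ẇ = 507.0 W.
COP_R = Q̇_C/Ẇ = 853.0/507.0 = 1.682.

1.68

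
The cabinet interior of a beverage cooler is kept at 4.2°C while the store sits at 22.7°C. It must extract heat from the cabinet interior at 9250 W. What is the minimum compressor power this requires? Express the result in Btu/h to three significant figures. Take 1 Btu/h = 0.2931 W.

In absolute terms T_C = 277.35 K and T_H = 295.85 K, so ΔT = 18.50 K.
COP_Carnot = T_C/ΔT = 277.35/18.50 = 14.99.
Ẇ_min = Q̇/COP_Carnot = 9250/14.99 = 617.0 W = 2105 Btu/h.

2110 Btu/h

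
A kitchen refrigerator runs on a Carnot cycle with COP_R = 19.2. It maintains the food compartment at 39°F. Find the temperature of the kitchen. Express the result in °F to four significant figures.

64.97 °F

COP_R = T_C/(T_H − T_C) gives T_H − T_C = T_C/COP.
With T_C = 277.04 K, T_H = 277.04 × (1 + 1/19.2) = 291.47 K.
Converting, 291.47 K = 64.97°F.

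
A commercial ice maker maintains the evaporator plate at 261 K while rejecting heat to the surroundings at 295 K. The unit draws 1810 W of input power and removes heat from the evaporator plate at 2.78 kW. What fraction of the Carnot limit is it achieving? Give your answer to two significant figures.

Converting, Q̇_C = 2.780 kW = 2780 W, so COP_actual = Q̇_C/Ẇ = 2780/1810 = 1.536.
The reservoir spacing is ΔT = 295 − 261 = 34.00 K.
COP_Carnot = T_C/ΔT = 261.00/34.00 = 7.676.
η_II = COP_actual/COP_Carnot = 1.536/7.676 = 0.2001.

0.20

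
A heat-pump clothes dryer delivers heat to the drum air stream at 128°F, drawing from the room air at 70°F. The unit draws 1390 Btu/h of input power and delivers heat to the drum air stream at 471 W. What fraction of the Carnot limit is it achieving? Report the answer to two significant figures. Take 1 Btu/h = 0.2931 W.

0.11

Converting, Q̇_H = 471.0 W = 1607 Btu/h, so COP_actual = Q̇_H/Ẇ = 1607/1390 = 1.156.
In absolute terms T_C = 294.26 K and T_H = 326.48 K, so ΔT = 32.22 K.
COP_Carnot = T_H/ΔT = 326.48/32.22 = 10.13.
η_II = COP_actual/COP_Carnot = 1.156/10.13 = 0.1141.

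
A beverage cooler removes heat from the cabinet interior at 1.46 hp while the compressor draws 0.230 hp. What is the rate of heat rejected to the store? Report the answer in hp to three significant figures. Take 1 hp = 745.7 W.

1.69 hp

For a cyclic device the first law requires Q̇_H = Q̇_C + Ẇ.
Q̇_H = Q̇_C + Ẇ = 1.690 hp.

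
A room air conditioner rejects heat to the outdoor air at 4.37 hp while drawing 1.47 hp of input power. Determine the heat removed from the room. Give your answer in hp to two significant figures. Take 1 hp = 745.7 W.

For a cyclic device the first law requires Q̇_H = Q̇_C + Ẇ.
Q̇_C = Q̇_H − Ẇ = 2.900 hp.

2.9 hp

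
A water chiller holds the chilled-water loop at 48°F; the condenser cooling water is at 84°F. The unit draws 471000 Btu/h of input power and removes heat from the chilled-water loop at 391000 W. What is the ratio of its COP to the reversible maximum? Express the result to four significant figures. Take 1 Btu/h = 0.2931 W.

Converting, Q̇_C = 391000 W = 1334000 Btu/h, so COP_actual = Q̇_C/Ẇ = 1334000/471000 = 2.832.
In absolute terms T_C = 282.04 K and T_H = 302.04 K, so ΔT = 20.00 K.
COP_Carnot = T_C/ΔT = 282.04/20.00 = 14.10.
η_II = COP_actual/COP_Carnot = 2.832/14.10 = 0.2008.

0.2008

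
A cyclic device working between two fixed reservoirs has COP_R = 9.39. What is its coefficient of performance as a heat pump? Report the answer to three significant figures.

10.4

The first law on one cycle gives Q_H = Q_C + W, so Q_H/W = Q_C/W + 1.
COP_HP = COP_R + 1 = 9.39 + 1 = 10.39.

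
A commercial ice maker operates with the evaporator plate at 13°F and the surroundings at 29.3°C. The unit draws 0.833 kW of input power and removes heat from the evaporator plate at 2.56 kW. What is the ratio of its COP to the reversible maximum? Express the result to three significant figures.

0.466

COP_actual = Q̇_C/Ẇ = 2.560/0.8330 = 3.073.
In absolute terms T_C = 262.59 K and T_H = 302.45 K, so ΔT = 39.86 K.
COP_Carnot = T_C/ΔT = 262.59/39.86 = 6.589.
η_II = COP_actual/COP_Carnot = 3.073/6.589 = 0.4664.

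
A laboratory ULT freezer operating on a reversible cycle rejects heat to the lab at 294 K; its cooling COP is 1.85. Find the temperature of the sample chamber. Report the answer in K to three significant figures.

For a Carnot refrigerator COP_R = T_C/(T_H − T_C), so T_C = COP·T_H/(1 + COP).
With T_H = 294.00 K, T_C = 1.85 × 294.00/2.850 = 190.84 K.

191 K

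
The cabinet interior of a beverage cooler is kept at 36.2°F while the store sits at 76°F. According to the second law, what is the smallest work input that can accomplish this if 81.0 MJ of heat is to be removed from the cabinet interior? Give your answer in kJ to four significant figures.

In absolute terms T_C = 275.48 K and T_H = 297.59 K, so ΔT = 22.11 K.
The reversible limit is COP_R = T_C/ΔT = 12.46, so W_min = Q_C/COP = Q_C·ΔT/T_C.
W_min = 81.00 × 22.11/275.48 = 6.501 MJ = 6501 kJ.

6501 kJ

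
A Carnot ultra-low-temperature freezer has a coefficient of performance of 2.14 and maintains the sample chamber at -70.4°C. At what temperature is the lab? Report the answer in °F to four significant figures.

75.82 °F

COP_R = T_C/(T_H − T_C) gives T_H − T_C = T_C/COP.
With T_C = 202.75 K, T_H = 202.75 × (1 + 1/2.14) = 297.49 K.
Converting, 297.49 K = 75.82°F.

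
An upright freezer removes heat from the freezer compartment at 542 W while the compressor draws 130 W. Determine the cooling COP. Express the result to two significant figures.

4.2

The first law gives Q̇_H = Q̇_C + Ẇ, so the three rates are Q̇_C = 542.0, Q̇_H = 672.0, Ẇ = 130.0 W.
COP_R = Q̇_C/Ẇ = 542.0/130.0 = 4.169.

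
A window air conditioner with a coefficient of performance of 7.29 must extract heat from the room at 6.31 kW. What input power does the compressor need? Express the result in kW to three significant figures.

Ẇ = Q̇_C/COP = 6.310/7.29 = 0.8656 kW.

0.866 kW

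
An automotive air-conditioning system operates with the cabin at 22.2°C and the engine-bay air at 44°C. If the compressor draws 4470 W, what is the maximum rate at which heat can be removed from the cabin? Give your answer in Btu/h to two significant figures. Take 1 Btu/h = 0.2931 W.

210000 Btu/h

In absolute terms T_C = 295.35 K and T_H = 317.15 K, so ΔT = 21.80 K.
COP_Carnot = T_C/ΔT = 295.35/21.80 = 13.55.
Q̇_max = COP_Carnot × Ẇ = 13.55 × 4470 W = 60560 W = 206600 Btu/h.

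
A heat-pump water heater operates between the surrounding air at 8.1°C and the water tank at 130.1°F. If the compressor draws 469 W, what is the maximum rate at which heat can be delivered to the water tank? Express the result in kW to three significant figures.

In absolute terms T_C = 281.25 K and T_H = 327.65 K, so ΔT = 46.40 K.
COP_Carnot = T_H/ΔT = 327.65/46.40 = 7.061.
Q̇_max = COP_Carnot × Ẇ = 7.061 × 469.0 W = 3312 W = 3.312 kW.

3.31 kW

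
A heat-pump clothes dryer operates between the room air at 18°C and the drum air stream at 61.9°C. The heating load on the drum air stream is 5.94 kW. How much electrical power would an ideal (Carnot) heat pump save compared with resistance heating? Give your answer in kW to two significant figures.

In absolute terms T_C = 291.15 K and T_H = 335.05 K, so ΔT = 43.90 K.
COP_Carnot = T_H/ΔT = 335.05/43.90 = 7.632.
Resistance heating needs Ẇ_res = Q̇_H = 5.940 kW; the reversible heat pump needs only Ẇ_hp = Q̇_H/COP = 0.7783 kW.
Saving = 5.940 − 0.7783 = 5.162 kW.

5.2 kW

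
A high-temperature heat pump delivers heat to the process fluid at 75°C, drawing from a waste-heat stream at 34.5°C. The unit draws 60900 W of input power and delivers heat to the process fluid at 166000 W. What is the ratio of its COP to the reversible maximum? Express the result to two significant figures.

COP_actual = Q̇_H/Ẇ = 166000/60900 = 2.726.
In absolute terms T_C = 307.65 K and T_H = 348.15 K, so ΔT = 40.50 K.
COP_Carnot = T_H/ΔT = 348.15/40.50 = 8.596.
η_II = COP_actual/COP_Carnot = 2.726/8.596 = 0.3171.

0.32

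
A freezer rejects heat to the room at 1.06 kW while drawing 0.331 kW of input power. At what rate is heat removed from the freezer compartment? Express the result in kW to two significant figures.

For a cyclic device the first law requires Q̇_H = Q̇_C + Ẇ.
Q̇_C = Q̇_H − Ẇ = 0.7290 kW.

0.73 kW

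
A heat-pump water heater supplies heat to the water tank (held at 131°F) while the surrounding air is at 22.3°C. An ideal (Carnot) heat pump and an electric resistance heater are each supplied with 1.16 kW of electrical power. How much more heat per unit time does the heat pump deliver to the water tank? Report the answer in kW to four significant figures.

10.48 kW

In absolute terms T_C = 295.45 K and T_H = 328.15 K, so ΔT = 32.70 K.
COP_Carnot = T_H/ΔT = 328.15/32.70 = 10.04.
The heat pump delivers Q̇_H = COP × Ẇ = 11.64 kW; the resistance heater delivers Ẇ = 1.160 kW.
Extra = (COP − 1)·Ẇ = 10.48 kW.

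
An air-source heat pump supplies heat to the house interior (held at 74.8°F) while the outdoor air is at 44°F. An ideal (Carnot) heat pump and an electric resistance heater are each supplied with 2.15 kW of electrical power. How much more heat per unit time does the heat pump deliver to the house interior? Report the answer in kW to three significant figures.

35.2 kW

In absolute terms T_C = 279.82 K and T_H = 296.93 K, so ΔT = 17.11 K.
COP_Carnot = T_H/ΔT = 296.93/17.11 = 17.35.
The heat pump delivers Q̇_H = COP × Ẇ = 37.31 kW; the resistance heater delivers Ẇ = 2.150 kW.
Extra = (COP − 1)·Ẇ = 35.16 kW.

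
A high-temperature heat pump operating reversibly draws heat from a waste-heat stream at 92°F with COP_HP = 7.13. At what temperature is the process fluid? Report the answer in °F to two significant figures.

COP_HP = T_H/(T_H − T_C) rearranges to T_H = COP·T_C/(COP − 1).
With T_C = 306.48 K, T_H = 7.13 × 306.48/6.130 = 356.48 K.
Converting, 356.48 K = 182.00°F.

180 °F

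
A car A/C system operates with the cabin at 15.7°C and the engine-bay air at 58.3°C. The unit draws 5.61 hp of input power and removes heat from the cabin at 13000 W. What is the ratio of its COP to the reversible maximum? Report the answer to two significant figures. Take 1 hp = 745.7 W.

Converting, Q̇_C = 13000 W = 17.43 hp, so COP_actual = Q̇_C/Ẇ = 17.43/5.610 = 3.108.
In absolute terms T_C = 288.85 K and T_H = 331.45 K, so ΔT = 42.60 K.
COP_Carnot = T_C/ΔT = 288.85/42.60 = 6.781.
η_II = COP_actual/COP_Carnot = 3.108/6.781 = 0.4583.

0.46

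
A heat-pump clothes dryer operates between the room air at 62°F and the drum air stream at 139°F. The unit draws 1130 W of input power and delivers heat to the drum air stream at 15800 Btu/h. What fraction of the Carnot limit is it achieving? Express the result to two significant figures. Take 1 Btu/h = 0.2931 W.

Converting, Q̇_H = 15800 Btu/h = 4631 W, so COP_actual = Q̇_H/Ẇ = 4631/1130 = 4.098.
In absolute terms T_C = 289.82 K and T_H = 332.59 K, so ΔT = 42.78 K.
COP_Carnot = T_H/ΔT = 332.59/42.78 = 7.775.
η_II = COP_actual/COP_Carnot = 4.098/7.775 = 0.5271.

0.53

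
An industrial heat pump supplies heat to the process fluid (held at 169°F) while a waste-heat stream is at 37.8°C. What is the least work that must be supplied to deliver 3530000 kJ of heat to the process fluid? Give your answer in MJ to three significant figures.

In absolute terms T_C = 310.95 K and T_H = 349.26 K, so ΔT = 38.31 K.
The reversible limit is COP_HP = T_H/ΔT = 9.116, so W_min = Q_H/COP = Q_H·ΔT/T_H.
W_min = 3530000 × 38.31/349.26 = 387200 kJ = 387.2 MJ.

387 MJ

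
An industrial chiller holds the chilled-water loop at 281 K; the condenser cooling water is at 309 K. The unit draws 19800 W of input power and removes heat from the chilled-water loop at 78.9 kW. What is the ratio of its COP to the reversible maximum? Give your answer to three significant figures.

0.397

Converting, Q̇_C = 78.90 kW = 78900 W, so COP_actual = Q̇_C/Ẇ = 78900/19800 = 3.985.
The reservoir spacing is ΔT = 309 − 281 = 28.00 K.
COP_Carnot = T_C/ΔT = 281.00/28.00 = 10.04.
η_II = COP_actual/COP_Carnot = 3.985/10.04 = 0.3971.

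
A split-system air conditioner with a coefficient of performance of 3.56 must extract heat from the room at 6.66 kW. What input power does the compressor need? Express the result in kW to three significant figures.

Ẇ = Q̇_C/COP = 6.660/3.56 = 1.871 kW.

1.87 kW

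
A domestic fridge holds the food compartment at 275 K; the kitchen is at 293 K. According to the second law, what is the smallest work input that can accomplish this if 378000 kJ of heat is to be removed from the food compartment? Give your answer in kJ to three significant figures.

24700 kJ

The reservoir spacing is ΔT = 293 − 275 = 18.00 K.
The reversible limit is COP_R = T_C/ΔT = 15.28, so W_min = Q_C/COP = Q_C·ΔT/T_C.
W_min = 378000 × 18.00/275.00 = 24740 kJ.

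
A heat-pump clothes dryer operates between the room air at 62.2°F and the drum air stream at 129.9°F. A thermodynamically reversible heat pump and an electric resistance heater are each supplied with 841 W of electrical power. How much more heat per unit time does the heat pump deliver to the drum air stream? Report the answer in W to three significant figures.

In absolute terms T_C = 289.93 K and T_H = 327.54 K, so ΔT = 37.61 K.
COP_Carnot = T_H/ΔT = 327.54/37.61 = 8.709.
The heat pump delivers Q̇_H = COP × Ẇ = 7324 W; the resistance heater delivers Ẇ = 841.0 W.
Extra = (COP − 1)·Ẇ = 6483 W.

6480 W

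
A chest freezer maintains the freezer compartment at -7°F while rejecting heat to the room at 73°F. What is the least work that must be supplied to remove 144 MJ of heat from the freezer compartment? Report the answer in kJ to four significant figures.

In absolute terms T_C = 251.48 K and T_H = 295.93 K, so ΔT = 44.44 K.
The reversible limit is COP_R = T_C/ΔT = 5.658, so W_min = Q_C/COP = Q_C·ΔT/T_C.
W_min = 144.0 × 44.44/251.48 = 25.45 MJ = 25450 kJ.

25450 kJ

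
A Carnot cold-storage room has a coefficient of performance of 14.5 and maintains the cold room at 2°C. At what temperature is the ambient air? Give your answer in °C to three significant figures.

21.0 °C

COP_R = T_C/(T_H − T_C) gives T_H − T_C = T_C/COP.
With T_C = 275.15 K, T_H = 275.15 × (1 + 1/14.5) = 294.13 K.
Converting, 294.13 K = 20.98°C.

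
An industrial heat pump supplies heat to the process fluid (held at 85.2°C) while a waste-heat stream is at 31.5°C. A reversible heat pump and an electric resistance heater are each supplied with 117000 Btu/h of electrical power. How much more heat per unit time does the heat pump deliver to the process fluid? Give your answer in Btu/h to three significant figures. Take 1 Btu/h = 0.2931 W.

664000 Btu/h

In absolute terms T_C = 304.65 K and T_H = 358.35 K, so ΔT = 53.70 K.
COP_Carnot = T_H/ΔT = 358.35/53.70 = 6.673.
The heat pump delivers Q̇_H = COP × Ẇ = 780800 Btu/h; the resistance heater delivers Ẇ = 117000 Btu/h.
Extra = (COP − 1)·Ẇ = 663800 Btu/h.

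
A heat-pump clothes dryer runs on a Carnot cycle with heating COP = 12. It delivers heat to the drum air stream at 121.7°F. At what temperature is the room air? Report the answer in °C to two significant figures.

COP_HP = T_H/(T_H − T_C) gives T_H − T_C = T_H/COP.
With T_H = 322.98 K, T_C = 322.98 × (1 − 1/12) = 296.07 K.
Converting, 296.07 K = 22.92°C.

23 °C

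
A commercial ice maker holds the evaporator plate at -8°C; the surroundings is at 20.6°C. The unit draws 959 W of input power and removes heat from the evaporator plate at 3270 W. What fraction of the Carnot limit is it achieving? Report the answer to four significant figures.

0.3678

COP_actual = Q̇_C/Ẇ = 3270/959.0 = 3.410.
In absolute terms T_C = 265.15 K and T_H = 293.75 K, so ΔT = 28.60 K.
COP_Carnot = T_C/ΔT = 265.15/28.60 = 9.271.
η_II = COP_actual/COP_Carnot = 3.410/9.271 = 0.3678.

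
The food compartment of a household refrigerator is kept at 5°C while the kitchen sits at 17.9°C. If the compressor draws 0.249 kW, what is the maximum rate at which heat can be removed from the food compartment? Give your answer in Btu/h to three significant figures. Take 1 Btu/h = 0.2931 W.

In absolute terms T_C = 278.15 K and T_H = 291.05 K, so ΔT = 12.90 K.
COP_Carnot = T_C/ΔT = 278.15/12.90 = 21.56.
Q̇_max = COP_Carnot × Ẇ = 21.56 × 0.2490 kW = 5.369 kW = 18320 Btu/h.

18300 Btu/h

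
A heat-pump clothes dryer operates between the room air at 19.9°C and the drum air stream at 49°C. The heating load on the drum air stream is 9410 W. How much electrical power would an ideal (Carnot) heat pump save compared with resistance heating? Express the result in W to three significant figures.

8560 W

In absolute terms T_C = 293.05 K and T_H = 322.15 K, so ΔT = 29.10 K.
COP_Carnot = T_H/ΔT = 322.15/29.10 = 11.07.
Resistance heating needs Ẇ_res = Q̇_H = 9410 W; the reversible heat pump needs only Ẇ_hp = Q̇_H/COP = 850.0 W.
Saving = 9410 − 850.0 = 8560 W.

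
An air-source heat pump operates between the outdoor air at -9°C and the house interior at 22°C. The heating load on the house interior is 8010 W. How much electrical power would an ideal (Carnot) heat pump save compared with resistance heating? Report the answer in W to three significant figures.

In absolute terms T_C = 264.15 K and T_H = 295.15 K, so ΔT = 31.00 K.
COP_Carnot = T_H/ΔT = 295.15/31.00 = 9.521.
Resistance heating needs Ẇ_res = Q̇_H = 8010 W; the reversible heat pump needs only Ẇ_hp = Q̇_H/COP = 841.3 W.
Saving = 8010 − 841.3 = 7169 W.

7170 W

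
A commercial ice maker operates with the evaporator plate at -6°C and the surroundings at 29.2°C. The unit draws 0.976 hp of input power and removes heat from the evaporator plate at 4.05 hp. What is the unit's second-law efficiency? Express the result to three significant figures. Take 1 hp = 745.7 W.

0.547

COP_actual = Q̇_C/Ẇ = 4.050/0.9760 = 4.150.
In absolute terms T_C = 267.15 K and T_H = 302.35 K, so ΔT = 35.20 K.
COP_Carnot = T_C/ΔT = 267.15/35.20 = 7.589.
η_II = COP_actual/COP_Carnot = 4.150/7.589 = 0.5468.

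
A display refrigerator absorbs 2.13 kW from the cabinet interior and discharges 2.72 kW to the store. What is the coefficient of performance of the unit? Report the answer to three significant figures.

The first law gives Q̇_H = Q̇_C + Ẇ, so the three rates are Q̇_C = 2.130, Q̇_H = 2.720, Ẇ = 0.5900 kW.
COP_R = Q̇_C/Ẇ = 2.130/0.5900 = 3.610.

3.61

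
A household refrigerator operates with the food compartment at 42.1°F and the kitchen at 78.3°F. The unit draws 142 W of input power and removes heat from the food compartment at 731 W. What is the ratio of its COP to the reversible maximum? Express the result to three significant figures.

0.371

COP_actual = Q̇_C/Ẇ = 731.0/142.0 = 5.148.
In absolute terms T_C = 278.76 K and T_H = 298.87 K, so ΔT = 20.11 K.
COP_Carnot = T_C/ΔT = 278.76/20.11 = 13.86.
η_II = COP_actual/COP_Carnot = 5.148/13.86 = 0.3714.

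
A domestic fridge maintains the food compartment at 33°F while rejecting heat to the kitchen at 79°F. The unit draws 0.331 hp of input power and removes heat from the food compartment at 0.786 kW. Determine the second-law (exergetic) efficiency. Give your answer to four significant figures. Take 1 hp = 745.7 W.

0.2973

Converting, Q̇_C = 0.7860 kW = 1.054 hp, so COP_actual = Q̇_C/Ẇ = 1.054/0.3310 = 3.184.
In absolute terms T_C = 273.71 K and T_H = 299.26 K, so ΔT = 25.56 K.
COP_Carnot = T_C/ΔT = 273.71/25.56 = 10.71.
η_II = COP_actual/COP_Carnot = 3.184/10.71 = 0.2973.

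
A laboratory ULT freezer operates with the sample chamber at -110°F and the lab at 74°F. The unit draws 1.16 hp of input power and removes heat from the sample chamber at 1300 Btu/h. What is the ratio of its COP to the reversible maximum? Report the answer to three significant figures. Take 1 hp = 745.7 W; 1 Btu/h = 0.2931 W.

Converting, Q̇_C = 1300 Btu/h = 0.5110 hp, so COP_actual = Q̇_C/Ẇ = 0.5110/1.160 = 0.4405.
In absolute terms T_C = 194.26 K and T_H = 296.48 K, so ΔT = 102.2 K.
COP_Carnot = T_C/ΔT = 194.26/102.2 = 1.900.
η_II = COP_actual/COP_Carnot = 0.4405/1.900 = 0.2318.

0.232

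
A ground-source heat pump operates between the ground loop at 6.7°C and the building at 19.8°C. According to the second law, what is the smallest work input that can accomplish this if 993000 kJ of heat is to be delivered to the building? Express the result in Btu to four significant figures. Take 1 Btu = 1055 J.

In absolute terms T_C = 279.85 K and T_H = 292.95 K, so ΔT = 13.10 K.
The reversible limit is COP_HP = T_H/ΔT = 22.36, so W_min = Q_H/COP = Q_H·ΔT/T_H.
W_min = 993000 × 13.10/292.95 = 44400 kJ = 42090 Btu.

42090 Btu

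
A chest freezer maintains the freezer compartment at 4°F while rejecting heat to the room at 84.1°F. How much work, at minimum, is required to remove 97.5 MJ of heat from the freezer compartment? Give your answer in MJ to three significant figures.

16.8 MJ

In absolute terms T_C = 257.59 K and T_H = 302.09 K, so ΔT = 44.50 K.
The reversible limit is COP_R = T_C/ΔT = 5.789, so W_min = Q_C/COP = Q_C·ΔT/T_C.
W_min = 97.50 × 44.50/257.59 = 16.84 MJ.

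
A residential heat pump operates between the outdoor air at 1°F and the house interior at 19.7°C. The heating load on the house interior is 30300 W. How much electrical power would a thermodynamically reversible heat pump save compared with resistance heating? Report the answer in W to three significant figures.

In absolute terms T_C = 255.93 K and T_H = 292.85 K, so ΔT = 36.92 K.
COP_Carnot = T_H/ΔT = 292.85/36.92 = 7.932.
Resistance heating needs Ẇ_res = Q̇_H = 30300 W; the reversible heat pump needs only Ẇ_hp = Q̇_H/COP = 3820 W.
Saving = 30300 − 3820 = 26480 W.

26500 W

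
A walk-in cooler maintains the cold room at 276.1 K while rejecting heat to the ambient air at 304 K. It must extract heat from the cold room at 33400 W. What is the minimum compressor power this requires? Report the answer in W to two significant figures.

3400 W

The reservoir spacing is ΔT = 304 − 276.1 = 27.90 K.
COP_Carnot = T_C/ΔT = 276.10/27.90 = 9.896.
Ẇ_min = Q̇/COP_Carnot = 33400/9.896 = 3375 W.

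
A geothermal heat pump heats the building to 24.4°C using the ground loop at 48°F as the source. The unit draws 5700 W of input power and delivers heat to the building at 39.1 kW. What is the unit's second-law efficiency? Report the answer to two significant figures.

0.36

Converting, Q̇_H = 39.10 kW = 39100 W, so COP_actual = Q̇_H/Ẇ = 39100/5700 = 6.860.
In absolute terms T_C = 282.04 K and T_H = 297.55 K, so ΔT = 15.51 K.
COP_Carnot = T_H/ΔT = 297.55/15.51 = 19.18.
η_II = COP_actual/COP_Carnot = 6.860/19.18 = 0.3576.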